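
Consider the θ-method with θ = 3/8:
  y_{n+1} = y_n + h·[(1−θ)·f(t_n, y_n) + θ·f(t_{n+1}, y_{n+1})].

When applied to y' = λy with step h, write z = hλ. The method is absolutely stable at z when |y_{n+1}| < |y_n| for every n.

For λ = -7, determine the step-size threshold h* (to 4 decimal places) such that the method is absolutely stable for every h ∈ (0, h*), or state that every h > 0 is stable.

Set f=λy, z=hλ:
  y_{n+1} = y_n + z·[5/8·y_n + 3/8·y_{n+1}] ⇒ (1 − 3/8z)y_{n+1} = (1 + 5/8z)y_n
  ⇒ R(z) = (1 + 5/8z)/(1 − 3/8z).

Solve |R(x)|<1 on ℝ⁻.
x=-1.57: |R|=0.0118
R=−1: 1+5/8x = −1+3/8x ⇒ -1/4x=2 ⇒ x=2/(-1/4)=-8.0000
Confirm numerically:
  x=-4.494: |R|=0.67359 <1
  x=-4.214: |R|=0.63318 <1
  x=-3.984: |R|=0.59743 <1
  x=-8.557: |R|=1.03308 >1
  x=-8.246: |R|=1.01503 >1
So |R|<1 on (-8.0000, 0).

(-8.0000,0); λ=-7 ⇒ h* = (8)/7 = 1.1429.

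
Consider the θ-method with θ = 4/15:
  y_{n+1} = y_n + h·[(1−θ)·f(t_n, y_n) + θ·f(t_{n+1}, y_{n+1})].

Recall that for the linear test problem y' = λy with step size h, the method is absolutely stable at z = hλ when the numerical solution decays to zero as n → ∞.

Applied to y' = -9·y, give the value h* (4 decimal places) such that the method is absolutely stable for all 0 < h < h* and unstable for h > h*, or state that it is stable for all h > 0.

(-4.2857,0); λ=-9 ⇒ h* = (30/7)/9 = 0.4762.

Set f=λy, z=hλ:
  y_{n+1} = y_n + z·[11/15·y_n + 4/15·y_{n+1}] ⇒ (1 − 4/15z)y_{n+1} = (1 + 11/15z)y_n
  so R(z) = (1 + 11/15z)/(1 − 4/15z).

Solve |R(x)|<1 on ℝ⁻.
x=-0.56: |R|=0.5128
R=−1: 1+11/15x = −1+4/15x ⇒ -7/15x=2 ⇒ x=2/(-7/15)=-4.2857
Confirm numerically:
  x=-4.086: |R|=0.95540 <1
  x=-3.035: |R|=0.67741 <1
  x=-2.820: |R|=0.60959 <1
  x=-2.292: |R|=0.42254 <1
  x=-4.531: |R|=1.05184 >1
  x=-4.390: |R|=1.02242 >1
  x=-4.380: |R|=1.02030 >1
Interval (-4.2857, 0).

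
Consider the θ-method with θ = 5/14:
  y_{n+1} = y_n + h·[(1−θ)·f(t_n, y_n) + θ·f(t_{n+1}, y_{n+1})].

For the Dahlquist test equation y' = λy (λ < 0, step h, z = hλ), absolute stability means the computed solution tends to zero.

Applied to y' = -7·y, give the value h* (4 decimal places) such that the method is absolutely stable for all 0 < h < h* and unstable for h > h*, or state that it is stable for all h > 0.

With y'=λy (z=hλ):
  y_{n+1} = y_n + z·[9/14·y_n + 5/14·y_{n+1}] ⇒ (1 − 5/14z)y_{n+1} = (1 + 9/14z)y_n
  Hence R(z) = (1 + 9/14z)/(1 − 5/14z).

Solve |R(x)|<1 on ℝ⁻.
x=-0.95: |R|=0.2907
R=−1: 1+9/14x = −1+5/14x ⇒ -2/7x=2 ⇒ x=2/(-2/7)=-7.0000
Confirm numerically:
  x=-5.776: |R|=0.88582 <1
  x=-5.339: |R|=0.83674 <1
  x=-3.566: |R|=0.56846 <1
  x=-7.406: |R|=1.03182 >1
  x=-7.128: |R|=1.01031 >1
Interval (-7.0000, 0).

(-7.0000,0); λ=-7 ⇒ h* = (7)/7 = 1.0000.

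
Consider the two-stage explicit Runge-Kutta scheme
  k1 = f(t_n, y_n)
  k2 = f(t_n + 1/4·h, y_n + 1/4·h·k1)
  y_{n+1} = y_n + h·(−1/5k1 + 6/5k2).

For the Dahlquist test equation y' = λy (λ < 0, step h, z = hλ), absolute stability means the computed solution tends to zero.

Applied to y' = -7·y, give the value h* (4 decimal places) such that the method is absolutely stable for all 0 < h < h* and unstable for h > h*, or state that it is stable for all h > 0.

(-3.3333,0); λ=-7 ⇒ h* = (10/3)/7 = 0.4762.

With y'=λy (z=hλ):
  k1=λy_n ⇒ h·k1=z·y_n;  k2=λ(1+1/4z)y_n ⇒ h·k2=z(1+1/4z)y_n
  y_{n+1}/y_n = 1 − 1/5z + 6/5z(1+1/4z) = 1 + z + 3/10z²
  ⇒ R(z) = 1 + z + 3/10z².

Find x<0 with |R(x)|<1.
x=-1.43: |R|=0.1835
R=1: x+3/10x²=0 ⇒ x=−10/3=-3.3333; min R=1−1/(4·3/10)=0.1667>−1
Confirm numerically:
  x=-3.158: |R|=0.83389 <1
  x=-3.048: |R|=0.73909 <1
  x=-2.389: |R|=0.32320 <1
  x=-3.859: |R|=1.60856 >1
  x=-3.598: |R|=1.28568 >1
So |R|<1 on (-3.3333, 0).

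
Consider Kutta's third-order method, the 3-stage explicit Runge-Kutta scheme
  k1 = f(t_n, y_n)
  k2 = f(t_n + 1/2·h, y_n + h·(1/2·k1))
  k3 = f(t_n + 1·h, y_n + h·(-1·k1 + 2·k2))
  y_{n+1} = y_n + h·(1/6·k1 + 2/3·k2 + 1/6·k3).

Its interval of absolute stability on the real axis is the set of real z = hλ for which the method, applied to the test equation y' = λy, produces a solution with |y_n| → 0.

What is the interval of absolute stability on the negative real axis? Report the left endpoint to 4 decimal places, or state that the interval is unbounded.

(-2.5127, 0).

On y'=λy, z=hλ:
  order 3, 3-stage ⇒ R(z)=1+z+z^2/2+z^3/6
  (e.g. R(-0.86)=0.40379, |R|=0.40379)

Find x<0 with |R(x)|<1.
x=-0.86: |R|=0.4038
|R(-2.67)|=1.2779 |R(-1.28)|=0.1897 |R(-0.85)|=0.4089
Bisect:
  x_lo=-3.2680 |R|=2.7450  x_hi=-0.0738 |R|=0.9288
  mid=-1.67091 |R|=0.05246 →hi
  mid=-2.46945 |R|=0.93022 →hi
  mid=-2.86872 |R|=1.68865 →lo
  mid=-2.66908 |R|=1.27618 →lo
  mid=-2.56927 |R|=1.09538 →lo
  mid=-2.51936 |R|=1.01091 →lo
  mid=-2.49440 |R|=0.97010 →hi
  mid=-2.50688 |R|=0.99039 →hi
  ...
  [-2.51293,-2.51273] ⇒ x*=-2.5127
Interval (-2.5127, 0).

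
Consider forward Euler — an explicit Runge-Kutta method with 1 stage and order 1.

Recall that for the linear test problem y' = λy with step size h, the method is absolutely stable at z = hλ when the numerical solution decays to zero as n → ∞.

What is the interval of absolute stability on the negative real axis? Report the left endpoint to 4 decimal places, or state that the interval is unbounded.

(-2.0000, 0).

Set f=λy, z=hλ:
  order 1, 1-stage ⇒ R(z)=1+z
  (e.g. R(-1.46)=-0.46000, |R|=0.46000)

Need |R(x)|<1, x<0.
x=-1.46: |R|=0.4600
|R(-2.18)|=1.1800 |R(-1.25)|=0.2500 |R(-0.59)|=0.4100
Bisect:
  x_lo=-2.4070 |R|=1.4070  x_hi=-0.3428 |R|=0.6572
  mid=-1.37487 |R|=0.37487 →hi
  mid=-1.89092 |R|=0.89092 →hi
  mid=-2.14895 |R|=1.14895 →lo
  mid=-2.01994 |R|=1.01994 →lo
  mid=-1.95543 |R|=0.95543 →hi
  mid=-1.98768 |R|=0.98768 →hi
  mid=-2.00381 |R|=1.00381 →lo
  mid=-1.99575 |R|=0.99575 →hi
  mid=-1.99978 |R|=0.99978 →hi
  mid=-2.00179 |R|=1.00179 →lo
  ...
  [-2.00003,-1.99990] ⇒ x*=-2.0000
Interval (-2.0000, 0).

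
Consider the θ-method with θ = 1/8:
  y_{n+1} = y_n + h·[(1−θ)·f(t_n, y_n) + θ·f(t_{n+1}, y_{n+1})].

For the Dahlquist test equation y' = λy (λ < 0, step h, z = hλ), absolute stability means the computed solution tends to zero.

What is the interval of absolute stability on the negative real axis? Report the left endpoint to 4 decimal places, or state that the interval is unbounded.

With y'=λy (z=hλ):
  y_{n+1} = y_n + z·[7/8·y_n + 1/8·y_{n+1}] ⇒ (1 − 1/8z)y_{n+1} = (1 + 7/8z)y_n
  Hence R(z) = (1 + 7/8z)/(1 − 1/8z).

Boundary: |R(x)|=1, x<0.
x=-0.91: |R|=0.1829
R=−1: 1+7/8x = −1+1/8x ⇒ -3/4x=2 ⇒ x=2/(-3/4)=-2.6667
Confirm numerically:
  x=-2.561: |R|=0.93997 <1
  x=-2.142: |R|=0.68961 <1
  x=-1.128: |R|=0.01139 <1
  x=-3.170: |R|=1.27037 >1
  x=-2.794: |R|=1.07078 >1
So |R|<1 on (-2.6667, 0).

(-2.6667, 0).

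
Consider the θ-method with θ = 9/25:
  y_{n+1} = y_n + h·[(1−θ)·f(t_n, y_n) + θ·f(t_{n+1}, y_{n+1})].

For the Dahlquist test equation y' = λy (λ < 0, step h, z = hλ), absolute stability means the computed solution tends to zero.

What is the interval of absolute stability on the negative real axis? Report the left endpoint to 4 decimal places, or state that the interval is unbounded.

Set f=λy, z=hλ:
  y_{n+1} = y_n + z·[16/25·y_n + 9/25·y_{n+1}] ⇒ (1 − 9/25z)y_{n+1} = (1 + 16/25z)y_n
  Hence R(z) = (1 + 16/25z)/(1 − 9/25z).

Solve |R(x)|<1 on ℝ⁻.
x=-1.05: |R|=0.2380
R=−1: 1+16/25x = −1+9/25x ⇒ -7/25x=2 ⇒ x=2/(-7/25)=-7.1429
Confirm numerically:
  x=-6.884: |R|=0.97916 <1
  x=-6.626: |R|=0.95725 <1
  x=-5.050: |R|=0.79205 <1
  x=-4.205: |R|=0.67277 <1
  x=-7.724: |R|=1.04304 >1
  x=-7.626: |R|=1.03612 >1
So |R|<1 on (-7.1429, 0).

(-7.1429, 0).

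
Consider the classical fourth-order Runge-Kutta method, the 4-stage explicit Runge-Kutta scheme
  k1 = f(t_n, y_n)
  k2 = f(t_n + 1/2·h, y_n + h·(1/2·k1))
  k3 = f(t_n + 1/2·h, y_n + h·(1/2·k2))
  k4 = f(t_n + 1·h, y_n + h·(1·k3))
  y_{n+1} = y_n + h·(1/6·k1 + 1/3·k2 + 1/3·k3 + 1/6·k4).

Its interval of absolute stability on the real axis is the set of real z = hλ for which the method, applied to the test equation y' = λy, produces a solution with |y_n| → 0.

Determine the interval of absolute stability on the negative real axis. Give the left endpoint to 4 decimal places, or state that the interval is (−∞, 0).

(-2.7853, 0).

With y'=λy (z=hλ):
  order 4, 4-stage ⇒ R(z)=1+z+z^2/2+z^3/6+z^4/24
  (e.g. R(-0.9)=0.41084, |R|=0.41084)

Solve |R(x)|<1 on ℝ⁻.
x=-0.9: |R|=0.4108
|R(-2.23)|=0.4386 |R(-2.21)|=0.4270 |R(-1.42)|=0.2804
Bisect:
  x_lo=-3.1299 |R|=1.6566  x_hi=-0.3274 |R|=0.7208
  mid=-1.72865 |R|=0.27659 →hi
  mid=-2.42927 |R|=0.58316 →hi
  mid=-2.77958 |R|=0.99142 →hi
  mid=-2.95474 |R|=1.28701 →lo
  mid=-2.86716 |R|=1.13061 →lo
  mid=-2.82337 |R|=1.05894 →lo
  mid=-2.80148 |R|=1.02467 →lo
  mid=-2.79053 |R|=1.00792 →lo
  ...
  [-2.78540,-2.78523] ⇒ x*=-2.7853
Stable set (-2.7853, 0).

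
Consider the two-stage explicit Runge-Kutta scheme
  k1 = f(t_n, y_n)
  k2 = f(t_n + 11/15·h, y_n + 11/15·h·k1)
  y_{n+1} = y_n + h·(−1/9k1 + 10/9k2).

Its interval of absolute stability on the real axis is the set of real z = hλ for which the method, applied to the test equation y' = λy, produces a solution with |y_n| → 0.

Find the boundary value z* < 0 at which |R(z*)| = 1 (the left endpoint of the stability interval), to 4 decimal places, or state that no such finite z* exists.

left endpoint -1.2273.

Set f=λy, z=hλ:
  k1=λy_n ⇒ h·k1=z·y_n;  k2=λ(1+11/15z)y_n ⇒ h·k2=z(1+11/15z)y_n
  y_{n+1}/y_n = 1 − 1/9z + 10/9z(1+11/15z) = 1 + z + 22/27z²
  ⇒ R(z) = 1 + z + 22/27z².

Boundary: |R(x)|=1, x<0.
x=-1.11: |R|=0.8939
R=1: x+22/27x²=0 ⇒ x=−27/22=-1.2273; min R=1−1/(4·22/27)=0.6932>−1
Confirm numerically:
  x=-0.968: |R|=0.79550 <1
  x=-0.777: |R|=0.71493 <1
  x=-0.562: |R|=0.69535 <1
  x=-1.823: |R|=1.88490 >1
  x=-1.646: |R|=1.56159 >1
  x=-1.502: |R|=1.33623 >1
Interval (-1.2273, 0).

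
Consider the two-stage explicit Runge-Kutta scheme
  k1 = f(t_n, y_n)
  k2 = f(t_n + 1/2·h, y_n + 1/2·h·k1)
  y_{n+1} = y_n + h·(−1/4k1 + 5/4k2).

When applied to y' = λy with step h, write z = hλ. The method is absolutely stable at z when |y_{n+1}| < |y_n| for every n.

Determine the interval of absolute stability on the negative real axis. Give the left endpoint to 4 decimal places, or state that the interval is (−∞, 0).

On y'=λy, z=hλ:
  k1=λy_n ⇒ h·k1=z·y_n;  k2=λ(1+1/2z)y_n ⇒ h·k2=z(1+1/2z)y_n
  y_{n+1}/y_n = 1 − 1/4z + 5/4z(1+1/2z) = 1 + z + 5/8z²
  so R(z) = 1 + z + 5/8z².

Find x<0 with |R(x)|<1.
x=-1.22: |R|=0.7102
R=1: x+5/8x²=0 ⇒ x=−8/5=-1.6000; min R=1−1/(4·5/8)=0.6000>−1
Confirm numerically:
  x=-1.545: |R|=0.94689 <1
  x=-1.515: |R|=0.91952 <1
  x=-1.417: |R|=0.83793 <1
  x=-0.826: |R|=0.60042 <1
  x=-2.128: |R|=1.70224 >1
  x=-1.977: |R|=1.46583 >1
  x=-1.917: |R|=1.37981 >1
Interval (-1.6000, 0).

z∈(-1.6000,0).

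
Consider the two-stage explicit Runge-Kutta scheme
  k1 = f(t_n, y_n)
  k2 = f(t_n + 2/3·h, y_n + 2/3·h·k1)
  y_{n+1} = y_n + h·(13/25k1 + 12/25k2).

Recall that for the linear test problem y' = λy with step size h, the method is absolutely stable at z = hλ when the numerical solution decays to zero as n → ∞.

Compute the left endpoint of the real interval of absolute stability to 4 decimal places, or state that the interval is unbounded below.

Set f=λy, z=hλ:
  k1=λy_n ⇒ h·k1=z·y_n;  k2=λ(1+2/3z)y_n ⇒ h·k2=z(1+2/3z)y_n
  y_{n+1}/y_n = 1 + 13/25z + 12/25z(1+2/3z) = 1 + z + 8/25z²
  Hence R(z) = 1 + z + 8/25z².

Find x<0 with |R(x)|<1.
x=-1.73: |R|=0.2277
R=1: x+8/25x²=0 ⇒ x=−25/8=-3.1250; min R=1−1/(4·8/25)=0.2188>−1
Confirm numerically:
  x=-3.081: |R|=0.95662 <1
  x=-2.709: |R|=0.63938 <1
  x=-1.351: |R|=0.23306 <1
  x=-3.712: |R|=1.69726 >1
  x=-3.325: |R|=1.21280 >1
  x=-3.242: |R|=1.12138 >1
So |R|<1 on (-3.1250, 0).

left endpoint -3.1250.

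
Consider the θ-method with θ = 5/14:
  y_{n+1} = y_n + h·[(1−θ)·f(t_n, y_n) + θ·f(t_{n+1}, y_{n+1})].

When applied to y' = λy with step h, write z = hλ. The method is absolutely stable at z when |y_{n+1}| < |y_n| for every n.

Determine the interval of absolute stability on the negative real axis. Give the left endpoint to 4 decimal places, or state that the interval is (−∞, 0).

z∈(-7.0000,0).

On y'=λy, z=hλ:
  y_{n+1} = y_n + z·[9/14·y_n + 5/14·y_{n+1}] ⇒ (1 − 5/14z)y_{n+1} = (1 + 9/14z)y_n
  so R(z) = (1 + 9/14z)/(1 − 5/14z).

Find x<0 with |R(x)|<1.
x=-1.12: |R|=0.2000
R=−1: 1+9/14x = −1+5/14x ⇒ -2/7x=2 ⇒ x=2/(-2/7)=-7.0000
Confirm numerically:
  x=-5.896: |R|=0.89844 <1
  x=-5.181: |R|=0.81767 <1
  x=-4.705: |R|=0.75536 <1
  x=-2.852: |R|=0.41288 <1
  x=-7.101: |R|=1.00816 >1
  x=-7.088: |R|=1.00712 >1
Stable set (-7.0000, 0).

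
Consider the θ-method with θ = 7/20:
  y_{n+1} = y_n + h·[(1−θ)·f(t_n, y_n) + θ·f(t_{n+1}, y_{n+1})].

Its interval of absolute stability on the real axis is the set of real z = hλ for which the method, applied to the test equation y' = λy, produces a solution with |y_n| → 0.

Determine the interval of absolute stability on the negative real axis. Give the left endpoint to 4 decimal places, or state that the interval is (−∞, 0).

z∈(-6.6667,0).

Test eqn y'=λy, z=hλ:
  y_{n+1} = y_n + z·[13/20·y_n + 7/20·y_{n+1}] ⇒ (1 − 7/20z)y_{n+1} = (1 + 13/20z)y_n
  Hence R(z) = (1 + 13/20z)/(1 − 7/20z).

Boundary: |R(x)|=1, x<0.
x=-0.7: |R|=0.4378
R=−1: 1+13/20x = −1+7/20x ⇒ -3/10x=2 ⇒ x=2/(-3/10)=-6.6667
Confirm numerically:
  x=-6.285: |R|=0.96422 <1
  x=-5.889: |R|=0.92379 <1
  x=-5.418: |R|=0.87066 <1
  x=-3.750: |R|=0.62162 <1
  x=-7.261: |R|=1.05035 >1
  x=-7.116: |R|=1.03862 >1
  x=-6.939: |R|=1.02383 >1
Interval (-6.6667, 0).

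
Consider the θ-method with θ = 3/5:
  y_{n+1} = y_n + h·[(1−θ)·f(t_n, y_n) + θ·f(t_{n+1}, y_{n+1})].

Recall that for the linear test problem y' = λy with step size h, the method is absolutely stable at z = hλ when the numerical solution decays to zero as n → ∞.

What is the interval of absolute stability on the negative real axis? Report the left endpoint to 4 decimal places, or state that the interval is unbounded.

Set f=λy, z=hλ:
  y_{n+1} = y_n + z·[2/5·y_n + 3/5·y_{n+1}] ⇒ (1 − 3/5z)y_{n+1} = (1 + 2/5z)y_n
  Hence R(z) = (1 + 2/5z)/(1 − 3/5z).

Boundary: |R(x)|=1, x<0.
x=-1.71: |R|=0.1560
x=-2: |R|=0.0909
x=-10: |R|=0.4286
x=-100: |R|=0.6393
θ=3/5≥1/2 ⇒ |1+2/5x|<|1−3/5x| ∀x<0 ⇒ stable on all of ℝ⁻.

interval (−∞, 0).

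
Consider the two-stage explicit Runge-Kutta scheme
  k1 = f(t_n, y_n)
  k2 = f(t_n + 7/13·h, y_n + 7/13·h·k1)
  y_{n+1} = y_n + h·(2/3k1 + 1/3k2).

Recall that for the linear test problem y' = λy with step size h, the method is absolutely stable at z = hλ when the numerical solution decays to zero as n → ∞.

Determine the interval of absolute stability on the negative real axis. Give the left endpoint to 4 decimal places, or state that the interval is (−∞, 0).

Test eqn y'=λy, z=hλ:
  k1=λy_n ⇒ h·k1=z·y_n;  k2=λ(1+7/13z)y_n ⇒ h·k2=z(1+7/13z)y_n
  y_{n+1}/y_n = 1 + 2/3z + 1/3z(1+7/13z) = 1 + z + 7/39z²
  ⇒ R(z) = 1 + z + 7/39z².

Need |R(x)|<1, x<0.
x=-1.42: |R|=0.0581
R=1: x+7/39x²=0 ⇒ x=−39/7=-5.5714; min R=1−1/(4·7/39)=-0.3929>−1
Confirm numerically:
  x=-5.165: |R|=0.62322 <1
  x=-5.123: |R|=0.58766 <1
  x=-4.270: |R|=0.00257 <1
  x=-6.127: |R|=1.61097 >1
  x=-5.931: |R|=1.38278 >1
So |R|<1 on (-5.5714, 0).

z∈(-5.5714,0).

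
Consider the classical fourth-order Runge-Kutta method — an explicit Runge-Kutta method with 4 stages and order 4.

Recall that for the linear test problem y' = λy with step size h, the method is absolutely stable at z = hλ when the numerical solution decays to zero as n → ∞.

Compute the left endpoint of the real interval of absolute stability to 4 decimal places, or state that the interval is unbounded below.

With y'=λy (z=hλ):
  order 4, 4-stage ⇒ R(z)=1+z+z^2/2+z^3/6+z^4/24
  (e.g. R(-1.37)=0.28667, |R|=0.28667)

Find x<0 with |R(x)|<1.
x=-1.37: |R|=0.2867
|R(-2.06)|=0.3552 |R(-1.97)|=0.3238 |R(-1.38)|=0.2853
Bisect:
  x_lo=-3.5855 |R|=3.0464  x_hi=-0.0589 |R|=0.9428
  mid=-1.82219 |R|=0.28898 →hi
  mid=-2.70386 |R|=0.88400 →hi
  mid=-3.14469 |R|=1.69158 →lo
  mid=-2.92427 |R|=1.23057 →lo
  mid=-2.81407 |R|=1.04425 →lo
  mid=-2.75896 |R|=0.96102 →hi
  mid=-2.78651 |R|=1.00184 →lo
  mid=-2.77274 |R|=0.98123 →hi
  ...
  [-2.78544,-2.78522] ⇒ x*=-2.7853
So |R|<1 on (-2.7853, 0).

z* = -2.7853.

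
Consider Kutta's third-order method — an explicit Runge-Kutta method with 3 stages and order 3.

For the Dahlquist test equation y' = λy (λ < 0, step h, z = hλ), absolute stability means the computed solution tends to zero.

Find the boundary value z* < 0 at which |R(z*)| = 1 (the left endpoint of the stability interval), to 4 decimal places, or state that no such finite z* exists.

Test eqn y'=λy, z=hλ:
  order 3, 3-stage ⇒ R(z)=1+z+z^2/2+z^3/6
  (e.g. R(-0.32)=0.72574, |R|=0.72574)

Solve |R(x)|<1 on ℝ⁻.
x=-0.32: |R|=0.7257
|R(-1.84)|=0.1855 |R(-1.63)|=0.0233 |R(-0.83)|=0.4192
Bisect:
  x_lo=-3.3431 |R|=2.9823  x_hi=-0.3015 |R|=0.7394
  mid=-1.82233 |R|=0.17051 →hi
  mid=-2.58274 |R|=1.11884 →lo
  mid=-2.20253 |R|=0.55776 →hi
  mid=-2.39264 |R|=0.81314 →hi
  mid=-2.48769 |R|=0.95927 →hi
  mid=-2.53521 |R|=1.03732 →lo
  mid=-2.51145 |R|=0.99787 →hi
  mid=-2.52333 |R|=1.01749 →lo
  mid=-2.51739 |R|=1.00765 →lo
  ...
  [-2.51275,-2.51256] ⇒ x*=-2.5127
So |R|<1 on (-2.5127, 0).

left endpoint -2.5127.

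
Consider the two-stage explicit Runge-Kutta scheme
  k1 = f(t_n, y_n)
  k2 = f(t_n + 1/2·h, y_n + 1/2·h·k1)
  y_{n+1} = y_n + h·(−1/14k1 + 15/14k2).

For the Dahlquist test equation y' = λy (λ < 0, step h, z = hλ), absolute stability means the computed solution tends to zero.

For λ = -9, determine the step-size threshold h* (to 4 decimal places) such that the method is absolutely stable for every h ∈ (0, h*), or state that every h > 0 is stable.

With y'=λy (z=hλ):
  k1=λy_n ⇒ h·k1=z·y_n;  k2=λ(1+1/2z)y_n ⇒ h·k2=z(1+1/2z)y_n
  y_{n+1}/y_n = 1 − 1/14z + 15/14z(1+1/2z) = 1 + z + 15/28z²
  ⇒ R(z) = 1 + z + 15/28z².

Boundary: |R(x)|=1, x<0.
x=-1.69: |R|=0.8401
R=1: x+15/28x²=0 ⇒ x=−28/15=-1.8667; min R=1−1/(4·15/28)=0.5333>−1
Confirm numerically:
  x=-1.660: |R|=0.81621 <1
  x=-1.401: |R|=0.65050 <1
  x=-1.000: |R|=0.53571 <1
  x=-0.824: |R|=0.53974 <1
  x=-2.375: |R|=1.64676 >1
  x=-2.367: |R|=1.63444 >1
  x=-2.050: |R|=1.20134 >1
Stable set (-1.8667, 0).

(-1.8667,0); λ=-9 ⇒ h* = (28/15)/9 = 0.2074.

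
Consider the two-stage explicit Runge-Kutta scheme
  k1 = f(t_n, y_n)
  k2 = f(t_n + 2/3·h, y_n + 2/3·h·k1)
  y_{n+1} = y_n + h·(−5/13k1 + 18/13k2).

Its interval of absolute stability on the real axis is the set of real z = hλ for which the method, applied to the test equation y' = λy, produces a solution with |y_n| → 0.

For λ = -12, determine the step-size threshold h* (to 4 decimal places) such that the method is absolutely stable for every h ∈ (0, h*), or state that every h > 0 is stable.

Set f=λy, z=hλ:
  k1=λy_n ⇒ h·k1=z·y_n;  k2=λ(1+2/3z)y_n ⇒ h·k2=z(1+2/3z)y_n
  y_{n+1}/y_n = 1 − 5/13z + 18/13z(1+2/3z) = 1 + z + 12/13z²
  ⇒ R(z) = 1 + z + 12/13z².

Need |R(x)|<1, x<0.
x=-0.81: |R|=0.7956
R=1: x+12/13x²=0 ⇒ x=−13/12=-1.0833; min R=1−1/(4·12/13)=0.7292>−1
Confirm numerically:
  x=-0.902: |R|=0.84902 <1
  x=-0.802: |R|=0.79173 <1
  x=-0.448: |R|=0.73727 <1
  x=-1.496: |R|=1.56986 >1
  x=-1.269: |R|=1.21749 >1
Stable set (-1.0833, 0).

(-1.0833,0); λ=-12 ⇒ h* = (13/12)/12 = 0.0903.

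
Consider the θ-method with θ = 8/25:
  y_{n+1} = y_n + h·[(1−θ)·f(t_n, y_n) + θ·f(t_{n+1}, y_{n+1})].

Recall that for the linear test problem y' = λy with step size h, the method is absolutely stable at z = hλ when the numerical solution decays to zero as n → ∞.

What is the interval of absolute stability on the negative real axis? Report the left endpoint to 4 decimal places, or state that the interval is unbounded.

(-5.5556, 0).

On y'=λy, z=hλ:
  y_{n+1} = y_n + z·[17/25·y_n + 8/25·y_{n+1}] ⇒ (1 − 8/25z)y_{n+1} = (1 + 17/25z)y_n
  so R(z) = (1 + 17/25z)/(1 − 8/25z).

Solve |R(x)|<1 on ℝ⁻.
x=-0.43: |R|=0.6220
R=−1: 1+17/25x = −1+8/25x ⇒ -9/25x=2 ⇒ x=2/(-9/25)=-5.5556
Confirm numerically:
  x=-4.551: |R|=0.85277 <1
  x=-3.300: |R|=0.60506 <1
  x=-3.217: |R|=0.58517 <1
  x=-2.748: |R|=0.46220 <1
  x=-6.102: |R|=1.06663 >1
  x=-5.895: |R|=1.04234 >1
Stable set (-5.5556, 0).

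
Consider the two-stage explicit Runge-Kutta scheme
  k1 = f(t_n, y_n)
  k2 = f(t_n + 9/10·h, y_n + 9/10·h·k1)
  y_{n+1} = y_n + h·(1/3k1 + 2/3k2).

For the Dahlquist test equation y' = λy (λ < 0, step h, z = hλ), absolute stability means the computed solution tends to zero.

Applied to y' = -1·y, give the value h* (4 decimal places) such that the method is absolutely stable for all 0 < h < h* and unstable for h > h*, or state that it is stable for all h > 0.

With y'=λy (z=hλ):
  k1=λy_n ⇒ h·k1=z·y_n;  k2=λ(1+9/10z)y_n ⇒ h·k2=z(1+9/10z)y_n
  y_{n+1}/y_n = 1 + 1/3z + 2/3z(1+9/10z) = 1 + z + 3/5z²
  R(z) = 1 + z + 3/5z².

Find x<0 with |R(x)|<1.
x=-1.1: |R|=0.6260
R=1: x+3/5x²=0 ⇒ x=−5/3=-1.6667; min R=1−1/(4·3/5)=0.5833>−1
Confirm numerically:
  x=-1.389: |R|=0.76859 <1
  x=-0.869: |R|=0.58410 <1
  x=-0.678: |R|=0.59781 <1
  x=-2.198: |R|=1.70072 >1
  x=-1.848: |R|=1.20106 >1
  x=-1.757: |R|=1.09523 >1
Interval (-1.6667, 0).

(-1.6667,0); λ=-1 ⇒ h* = (5/3)/1 = 1.6667.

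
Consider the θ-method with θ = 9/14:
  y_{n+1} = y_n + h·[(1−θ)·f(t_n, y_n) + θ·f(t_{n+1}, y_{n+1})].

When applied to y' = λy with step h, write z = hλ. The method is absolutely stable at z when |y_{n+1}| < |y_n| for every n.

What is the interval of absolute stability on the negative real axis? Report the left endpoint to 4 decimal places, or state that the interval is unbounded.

Test eqn y'=λy, z=hλ:
  y_{n+1} = y_n + z·[5/14·y_n + 9/14·y_{n+1}] ⇒ (1 − 9/14z)y_{n+1} = (1 + 5/14z)y_n
  Hence R(z) = (1 + 5/14z)/(1 − 9/14z).

Need |R(x)|<1, x<0.
x=-1.59: |R|=0.2137
x=-2: |R|=0.1250
x=-10: |R|=0.3462
x=-100: |R|=0.5317
θ=9/14≥1/2 ⇒ |1+5/14x|<|1−9/14x| ∀x<0 ⇒ unbounded interval.

unbounded; (−∞, 0).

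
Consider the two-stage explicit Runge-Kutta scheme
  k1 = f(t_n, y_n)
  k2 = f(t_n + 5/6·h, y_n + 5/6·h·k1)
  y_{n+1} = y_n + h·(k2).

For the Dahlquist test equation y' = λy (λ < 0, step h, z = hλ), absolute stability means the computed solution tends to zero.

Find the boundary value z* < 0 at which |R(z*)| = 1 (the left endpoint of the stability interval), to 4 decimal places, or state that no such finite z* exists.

Test eqn y'=λy, z=hλ:
  k1=λy_n ⇒ h·k1=z·y_n;  k2=λ(1+5/6z)y_n ⇒ h·k2=z(1+5/6z)y_n
  y_{n+1}/y_n = 1 + z(1+5/6z) = 1 + z + 5/6z²
  R(z) = 1 + z + 5/6z².

Need |R(x)|<1, x<0.
x=-0.67: |R|=0.7041
R=1: x+5/6x²=0 ⇒ x=−6/5=-1.2000; min R=1−1/(4·5/6)=0.7000>−1
Confirm numerically:
  x=-1.156: |R|=0.95761 <1
  x=-1.024: |R|=0.84981 <1
  x=-0.832: |R|=0.74485 <1
  x=-0.620: |R|=0.70033 <1
  x=-1.793: |R|=1.88604 >1
  x=-1.701: |R|=1.71017 >1
  x=-1.287: |R|=1.09331 >1
Interval (-1.2000, 0).

z* = -1.2000.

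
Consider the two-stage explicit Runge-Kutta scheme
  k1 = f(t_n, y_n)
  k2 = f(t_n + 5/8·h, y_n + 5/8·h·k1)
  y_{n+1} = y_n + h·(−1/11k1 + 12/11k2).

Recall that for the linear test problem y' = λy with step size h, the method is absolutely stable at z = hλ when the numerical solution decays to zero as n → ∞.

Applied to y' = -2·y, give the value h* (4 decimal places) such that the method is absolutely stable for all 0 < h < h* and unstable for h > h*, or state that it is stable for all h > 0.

On y'=λy, z=hλ:
  k1=λy_n ⇒ h·k1=z·y_n;  k2=λ(1+5/8z)y_n ⇒ h·k2=z(1+5/8z)y_n
  y_{n+1}/y_n = 1 − 1/11z + 12/11z(1+5/8z) = 1 + z + 15/22z²
  Hence R(z) = 1 + z + 15/22z².

Find x<0 with |R(x)|<1.
x=-0.34: |R|=0.7388
R=1: x+15/22x²=0 ⇒ x=−22/15=-1.4667; min R=1−1/(4·15/22)=0.6333>−1
Confirm numerically:
  x=-0.842: |R|=0.64138 <1
  x=-0.737: |R|=0.63334 <1
  x=-0.662: |R|=0.63680 <1
  x=-1.752: |R|=1.34084 >1
  x=-1.562: |R|=1.10153 >1
Stable set (-1.4667, 0).

(-1.4667,0); λ=-2 ⇒ h* = (22/15)/2 = 0.7333.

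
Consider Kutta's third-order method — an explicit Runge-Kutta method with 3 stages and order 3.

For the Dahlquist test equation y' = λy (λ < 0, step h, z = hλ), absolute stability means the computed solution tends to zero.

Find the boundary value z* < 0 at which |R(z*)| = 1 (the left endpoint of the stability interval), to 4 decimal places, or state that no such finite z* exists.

left endpoint -2.5127.

With y'=λy (z=hλ):
  order 3, 3-stage ⇒ R(z)=1+z+z^2/2+z^3/6
  (e.g. R(-1.06)=0.30330, |R|=0.30330)

Find x<0 with |R(x)|<1.
x=-1.06: |R|=0.3033
|R(-0.89)|=0.3886 |R(-0.85)|=0.4089 |R(-0.65)|=0.5155
Bisect:
  x_lo=-3.1754 |R|=2.4703  x_hi=-0.0878 |R|=0.9160
  mid=-1.63161 |R|=0.02447 →hi
  mid=-2.40352 |R|=0.82922 →hi
  mid=-2.78948 |R|=1.51646 →lo
  mid=-2.59650 |R|=1.14311 →lo
  mid=-2.50001 |R|=0.97918 →hi
  mid=-2.54826 |R|=1.05935 →lo
  mid=-2.52413 |R|=1.01882 →lo
  mid=-2.51207 |R|=0.99889 →hi
  mid=-2.51810 |R|=1.00883 →lo
  mid=-2.51509 |R|=1.00385 →lo
  ...
  [-2.51283,-2.51264] ⇒ x*=-2.5127
Interval (-2.5127, 0).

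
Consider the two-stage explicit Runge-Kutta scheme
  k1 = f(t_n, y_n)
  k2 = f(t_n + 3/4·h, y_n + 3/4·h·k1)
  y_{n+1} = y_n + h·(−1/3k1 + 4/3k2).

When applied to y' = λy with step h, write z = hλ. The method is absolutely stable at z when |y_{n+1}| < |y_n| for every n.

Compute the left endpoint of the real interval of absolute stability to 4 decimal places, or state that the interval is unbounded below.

With y'=λy (z=hλ):
  k1=λy_n ⇒ h·k1=z·y_n;  k2=λ(1+3/4z)y_n ⇒ h·k2=z(1+3/4z)y_n
  y_{n+1}/y_n = 1 − 1/3z + 4/3z(1+3/4z) = 1 + z + z²
  ⇒ R(z) = 1 + z + z².

Need |R(x)|<1, x<0.
x=-0.42: |R|=0.7564
R=1: x+1x²=0 ⇒ x=−1=-1.0000; min R=1−1/(4·1)=0.7500>−1
Confirm numerically:
  x=-0.661: |R|=0.77592 <1
  x=-0.610: |R|=0.76210 <1
  x=-0.525: |R|=0.75062 <1
  x=-1.359: |R|=1.48788 >1
  x=-1.263: |R|=1.33217 >1
  x=-1.034: |R|=1.03516 >1
Interval (-1.0000, 0).

z* = -1.0000.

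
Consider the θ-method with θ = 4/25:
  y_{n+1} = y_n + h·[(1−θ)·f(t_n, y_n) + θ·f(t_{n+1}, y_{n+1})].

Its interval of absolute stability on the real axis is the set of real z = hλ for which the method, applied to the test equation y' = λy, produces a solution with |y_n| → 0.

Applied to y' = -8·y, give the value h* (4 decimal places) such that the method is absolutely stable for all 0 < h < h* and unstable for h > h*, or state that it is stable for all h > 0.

(-2.9412,0); λ=-8 ⇒ h* = (50/17)/8 = 0.3676.

Set f=λy, z=hλ:
  y_{n+1} = y_n + z·[21/25·y_n + 4/25·y_{n+1}] ⇒ (1 − 4/25z)y_{n+1} = (1 + 21/25z)y_n
  ⇒ R(z) = (1 + 21/25z)/(1 − 4/25z).

Boundary: |R(x)|=1, x<0.
x=-1.74: |R|=0.3611
R=−1: 1+21/25x = −1+4/25x ⇒ -17/25x=2 ⇒ x=2/(-17/25)=-2.9412
Confirm numerically:
  x=-2.380: |R|=0.72364 <1
  x=-2.184: |R|=0.61845 <1
  x=-1.758: |R|=0.37207 <1
  x=-1.341: |R|=0.10410 <1
  x=-3.310: |R|=1.16396 >1
  x=-3.288: |R|=1.15454 >1
  x=-3.237: |R|=1.13252 >1
So |R|<1 on (-2.9412, 0).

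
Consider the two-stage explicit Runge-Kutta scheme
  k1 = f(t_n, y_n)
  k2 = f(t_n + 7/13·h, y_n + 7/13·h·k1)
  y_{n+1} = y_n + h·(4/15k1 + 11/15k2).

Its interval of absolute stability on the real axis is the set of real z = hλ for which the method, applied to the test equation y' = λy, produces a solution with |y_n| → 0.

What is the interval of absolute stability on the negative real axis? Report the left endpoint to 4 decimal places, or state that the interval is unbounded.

(-2.5325, 0).

Set f=λy, z=hλ:
  k1=λy_n ⇒ h·k1=z·y_n;  k2=λ(1+7/13z)y_n ⇒ h·k2=z(1+7/13z)y_n
  y_{n+1}/y_n = 1 + 4/15z + 11/15z(1+7/13z) = 1 + z + 77/195z²
  ⇒ R(z) = 1 + z + 77/195z².

Boundary: |R(x)|=1, x<0.
x=-0.8: |R|=0.4527
R=1: x+77/195x²=0 ⇒ x=−195/77=-2.5325; min R=1−1/(4·77/195)=0.3669>−1
Confirm numerically:
  x=-1.868: |R|=0.50988 <1
  x=-1.193: |R|=0.36900 <1
  x=-1.065: |R|=0.38287 <1
  x=-3.096: |R|=1.68893 >1
  x=-2.698: |R|=1.17635 >1
Stable set (-2.5325, 0).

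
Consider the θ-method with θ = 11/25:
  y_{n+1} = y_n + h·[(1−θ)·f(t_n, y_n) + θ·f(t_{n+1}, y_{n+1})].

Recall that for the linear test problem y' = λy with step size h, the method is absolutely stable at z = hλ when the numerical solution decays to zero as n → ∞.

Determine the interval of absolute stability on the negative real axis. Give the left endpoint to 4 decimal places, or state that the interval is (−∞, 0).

z∈(-16.6667,0).

With y'=λy (z=hλ):
  y_{n+1} = y_n + z·[14/25·y_n + 11/25·y_{n+1}] ⇒ (1 − 11/25z)y_{n+1} = (1 + 14/25z)y_n
  Hence R(z) = (1 + 14/25z)/(1 − 11/25z).

Need |R(x)|<1, x<0.
x=-0.69: |R|=0.4707
R=−1: 1+14/25x = −1+11/25x ⇒ -3/25x=2 ⇒ x=2/(-3/25)=-16.6667
Confirm numerically:
  x=-16.147: |R|=0.99231 <1
  x=-16.112: |R|=0.99177 <1
  x=-10.506: |R|=0.86852 <1
  x=-7.591: |R|=0.74906 <1
  x=-17.256: |R|=1.00823 >1
  x=-17.143: |R|=1.00669 >1
Stable set (-16.6667, 0).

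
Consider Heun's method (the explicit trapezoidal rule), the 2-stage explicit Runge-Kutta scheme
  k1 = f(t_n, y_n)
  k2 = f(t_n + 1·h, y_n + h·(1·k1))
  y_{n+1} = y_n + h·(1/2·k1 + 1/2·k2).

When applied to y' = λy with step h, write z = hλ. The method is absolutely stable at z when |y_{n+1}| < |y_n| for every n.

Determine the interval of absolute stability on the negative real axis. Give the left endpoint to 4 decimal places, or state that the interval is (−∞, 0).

With y'=λy (z=hλ):
  order 2, 2-stage ⇒ R(z)=1+z+z^2/2
  (e.g. R(-1.13)=0.50845, |R|=0.50845)

Find x<0 with |R(x)|<1.
x=-1.13: |R|=0.5085
|R(-1.98)|=0.9802 |R(-1.81)|=0.8281 |R(-1.11)|=0.5060
Bisect:
  x_lo=-2.4063 |R|=1.4889  x_hi=-0.2567 |R|=0.7762
  mid=-1.33151 |R|=0.55495 →hi
  mid=-1.86892 |R|=0.87751 →hi
  mid=-2.13762 |R|=1.14709 →lo
  mid=-2.00327 |R|=1.00327 →lo
  mid=-1.93609 |R|=0.93814 →hi
  mid=-1.96968 |R|=0.97014 →hi
  mid=-1.98648 |R|=0.98657 →hi
  ...
  [-2.00012,-1.99999] ⇒ x*=-2.0000
Stable set (-2.0000, 0).

z∈(-2.0000,0).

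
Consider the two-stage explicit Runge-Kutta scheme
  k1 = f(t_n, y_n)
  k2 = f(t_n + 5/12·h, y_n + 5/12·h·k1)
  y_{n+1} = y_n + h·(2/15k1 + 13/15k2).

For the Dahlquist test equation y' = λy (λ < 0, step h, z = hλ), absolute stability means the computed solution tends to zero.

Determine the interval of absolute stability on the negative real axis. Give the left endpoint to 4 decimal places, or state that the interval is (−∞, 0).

Set f=λy, z=hλ:
  k1=λy_n ⇒ h·k1=z·y_n;  k2=λ(1+5/12z)y_n ⇒ h·k2=z(1+5/12z)y_n
  y_{n+1}/y_n = 1 + 2/15z + 13/15z(1+5/12z) = 1 + z + 13/36z²
  Hence R(z) = 1 + z + 13/36z².

Solve |R(x)|<1 on ℝ⁻.
x=-1.07: |R|=0.3434
R=1: x+13/36x²=0 ⇒ x=−36/13=-2.7692; min R=1−1/(4·13/36)=0.3077>−1
Confirm numerically:
  x=-2.097: |R|=0.49095 <1
  x=-1.399: |R|=0.30777 <1
  x=-1.297: |R|=0.31046 <1
  x=-3.123: |R|=1.39896 >1
  x=-3.003: |R|=1.25350 >1
  x=-2.990: |R|=1.23837 >1
Stable set (-2.7692, 0).

(-2.7692, 0).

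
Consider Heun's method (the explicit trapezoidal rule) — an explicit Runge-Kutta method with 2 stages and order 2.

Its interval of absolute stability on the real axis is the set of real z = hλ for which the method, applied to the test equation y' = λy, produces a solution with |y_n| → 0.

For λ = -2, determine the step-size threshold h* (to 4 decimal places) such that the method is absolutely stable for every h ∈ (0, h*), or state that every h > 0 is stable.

On y'=λy, z=hλ:
  order 2, 2-stage ⇒ R(z)=1+z+z^2/2
  (e.g. R(-1.33)=0.55445, |R|=0.55445)

Boundary: |R(x)|=1, x<0.
x=-1.33: |R|=0.5544
|R(-2.24)|=1.2688 |R(-2.15)|=1.1612 |R(-1.36)|=0.5648
Bisect:
  x_lo=-2.6278 |R|=1.8249  x_hi=-0.3831 |R|=0.6903
  mid=-1.50546 |R|=0.62774 →hi
  mid=-2.06663 |R|=1.06885 →lo
  mid=-1.78604 |R|=0.80893 →hi
  mid=-1.92634 |R|=0.92905 →hi
  mid=-1.99648 |R|=0.99649 →hi
  mid=-2.03156 |R|=1.03206 →lo
  mid=-2.01402 |R|=1.01412 →lo
  ...
  [-2.00005,-1.99991] ⇒ x*=-2.0000
So |R|<1 on (-2.0000, 0).

(-2.0000,0); λ=-2 ⇒ h* = 1.0000.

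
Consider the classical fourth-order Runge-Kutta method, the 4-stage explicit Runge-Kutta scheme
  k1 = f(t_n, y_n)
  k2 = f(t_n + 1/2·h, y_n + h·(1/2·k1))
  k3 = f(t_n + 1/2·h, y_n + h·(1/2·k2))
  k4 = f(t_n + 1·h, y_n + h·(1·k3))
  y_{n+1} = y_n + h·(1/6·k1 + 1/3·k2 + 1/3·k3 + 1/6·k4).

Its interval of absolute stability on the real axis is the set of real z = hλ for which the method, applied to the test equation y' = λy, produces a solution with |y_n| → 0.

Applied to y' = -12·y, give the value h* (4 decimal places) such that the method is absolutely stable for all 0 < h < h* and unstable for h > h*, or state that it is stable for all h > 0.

(-2.7853,0); λ=-12 ⇒ h* = 0.2321.

Test eqn y'=λy, z=hλ:
  order 4, 4-stage ⇒ R(z)=1+z+z^2/2+z^3/6+z^4/24
  (e.g. R(-0.88)=0.41861, |R|=0.41861)

Solve |R(x)|<1 on ℝ⁻.
x=-0.88: |R|=0.4186
|R(-3.11)|=1.6106 |R(-2.46)|=0.6106 |R(-1.22)|=0.3139
Bisect:
  x_lo=-3.2823 |R|=2.0470  x_hi=-0.2495 |R|=0.7792
  mid=-1.76590 |R|=0.28069 →hi
  mid=-2.52410 |R|=0.67251 →hi
  mid=-2.90320 |R|=1.19282 →lo
  mid=-2.71365 |R|=0.89725 →hi
  mid=-2.80843 |R|=1.03544 →lo
  mid=-2.76104 |R|=0.96404 →hi
  mid=-2.78473 |R|=0.99915 →hi
  mid=-2.79658 |R|=1.01715 →lo
  ...
  [-2.78547,-2.78529] ⇒ x*=-2.7853
So |R|<1 on (-2.7853, 0).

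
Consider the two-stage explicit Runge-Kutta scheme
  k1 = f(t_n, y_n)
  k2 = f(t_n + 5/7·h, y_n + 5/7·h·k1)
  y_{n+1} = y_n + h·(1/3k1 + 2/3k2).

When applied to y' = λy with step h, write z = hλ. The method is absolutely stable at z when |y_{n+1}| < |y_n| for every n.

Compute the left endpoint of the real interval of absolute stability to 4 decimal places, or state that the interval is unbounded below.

Test eqn y'=λy, z=hλ:
  k1=λy_n ⇒ h·k1=z·y_n;  k2=λ(1+5/7z)y_n ⇒ h·k2=z(1+5/7z)y_n
  y_{n+1}/y_n = 1 + 1/3z + 2/3z(1+5/7z) = 1 + z + 10/21z²
  R(z) = 1 + z + 10/21z².

Solve |R(x)|<1 on ℝ⁻.
x=-1.61: |R|=0.6243
R=1: x+10/21x²=0 ⇒ x=−21/10=-2.1000; min R=1−1/(4·10/21)=0.4750>−1
Confirm numerically:
  x=-2.076: |R|=0.97627 <1
  x=-1.707: |R|=0.68055 <1
  x=-1.492: |R|=0.56803 <1
  x=-0.922: |R|=0.48280 <1
  x=-2.513: |R|=1.49422 >1
  x=-2.455: |R|=1.41501 >1
  x=-2.356: |R|=1.28721 >1
So |R|<1 on (-2.1000, 0).

z* = -2.1000.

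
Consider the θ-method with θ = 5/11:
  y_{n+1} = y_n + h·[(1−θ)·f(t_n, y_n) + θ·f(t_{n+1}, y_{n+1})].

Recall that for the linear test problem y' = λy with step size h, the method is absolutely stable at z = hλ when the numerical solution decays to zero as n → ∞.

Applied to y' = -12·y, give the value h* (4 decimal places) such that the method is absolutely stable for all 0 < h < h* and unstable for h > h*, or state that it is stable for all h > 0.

(-22.0000,0); λ=-12 ⇒ h* = (22)/12 = 1.8333.

Set f=λy, z=hλ:
  y_{n+1} = y_n + z·[6/11·y_n + 5/11·y_{n+1}] ⇒ (1 − 5/11z)y_{n+1} = (1 + 6/11z)y_n
  ⇒ R(z) = (1 + 6/11z)/(1 − 5/11z).

Find x<0 with |R(x)|<1.
x=-1.43: |R|=0.1333
R=−1: 1+6/11x = −1+5/11x ⇒ -1/11x=2 ⇒ x=2/(-1/11)=-22.0000
Confirm numerically:
  x=-21.728: |R|=0.99773 <1
  x=-21.197: |R|=0.99314 <1
  x=-20.787: |R|=0.98945 <1
  x=-10.140: |R|=0.80778 <1
  x=-22.533: |R|=1.00431 >1
  x=-22.415: |R|=1.00337 >1
  x=-22.264: |R|=1.00216 >1
So |R|<1 on (-22.0000, 0).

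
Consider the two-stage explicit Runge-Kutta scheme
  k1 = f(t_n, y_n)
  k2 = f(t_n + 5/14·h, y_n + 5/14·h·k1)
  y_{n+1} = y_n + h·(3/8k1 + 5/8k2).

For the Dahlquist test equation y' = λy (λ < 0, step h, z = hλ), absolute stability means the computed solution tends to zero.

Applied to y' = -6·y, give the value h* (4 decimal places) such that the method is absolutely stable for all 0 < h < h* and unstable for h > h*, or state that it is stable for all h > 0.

Test eqn y'=λy, z=hλ:
  k1=λy_n ⇒ h·k1=z·y_n;  k2=λ(1+5/14z)y_n ⇒ h·k2=z(1+5/14z)y_n
  y_{n+1}/y_n = 1 + 3/8z + 5/8z(1+5/14z) = 1 + z + 25/112z²
  ⇒ R(z) = 1 + z + 25/112z².

Solve |R(x)|<1 on ℝ⁻.
x=-0.99: |R|=0.2288
R=1: x+25/112x²=0 ⇒ x=−112/25=-4.4800; min R=1−1/(4·25/112)=-0.1200>−1
Confirm numerically:
  x=-4.392: |R|=0.91373 <1
  x=-4.346: |R|=0.87001 <1
  x=-3.015: |R|=0.01407 <1
  x=-4.835: |R|=1.38313 >1
  x=-4.767: |R|=1.30539 >1
Interval (-4.4800, 0).

(-4.4800,0); λ=-6 ⇒ h* = (112/25)/6 = 0.7467.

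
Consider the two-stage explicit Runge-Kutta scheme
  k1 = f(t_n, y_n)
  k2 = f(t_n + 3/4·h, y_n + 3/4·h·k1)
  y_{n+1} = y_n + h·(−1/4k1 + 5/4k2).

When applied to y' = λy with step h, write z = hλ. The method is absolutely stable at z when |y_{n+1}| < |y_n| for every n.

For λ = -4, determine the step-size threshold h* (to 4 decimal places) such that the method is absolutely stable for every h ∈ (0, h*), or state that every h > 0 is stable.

(-1.0667,0); λ=-4 ⇒ h* = (16/15)/4 = 0.2667.

Test eqn y'=λy, z=hλ:
  k1=λy_n ⇒ h·k1=z·y_n;  k2=λ(1+3/4z)y_n ⇒ h·k2=z(1+3/4z)y_n
  y_{n+1}/y_n = 1 − 1/4z + 5/4z(1+3/4z) = 1 + z + 15/16z²
  ⇒ R(z) = 1 + z + 15/16z².

Need |R(x)|<1, x<0.
x=-0.42: |R|=0.7454
R=1: x+15/16x²=0 ⇒ x=−16/15=-1.0667; min R=1−1/(4·15/16)=0.7333>−1
Confirm numerically:
  x=-0.955: |R|=0.90002 <1
  x=-0.816: |R|=0.80824 <1
  x=-0.507: |R|=0.73398 <1
  x=-1.485: |R|=1.58240 >1
  x=-1.355: |R|=1.36627 >1
Interval (-1.0667, 0).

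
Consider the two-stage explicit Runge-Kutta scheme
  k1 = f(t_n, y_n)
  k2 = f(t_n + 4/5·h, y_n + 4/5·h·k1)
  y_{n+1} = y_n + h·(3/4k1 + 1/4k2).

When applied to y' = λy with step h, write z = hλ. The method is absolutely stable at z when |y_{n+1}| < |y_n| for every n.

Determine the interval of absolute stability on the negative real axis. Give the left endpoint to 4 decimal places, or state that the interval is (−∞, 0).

On y'=λy, z=hλ:
  k1=λy_n ⇒ h·k1=z·y_n;  k2=λ(1+4/5z)y_n ⇒ h·k2=z(1+4/5z)y_n
  y_{n+1}/y_n = 1 + 3/4z + 1/4z(1+4/5z) = 1 + z + 1/5z²
  ⇒ R(z) = 1 + z + 1/5z².

Boundary: |R(x)|=1, x<0.
x=-0.68: |R|=0.4125
R=1: x+1/5x²=0 ⇒ x=−5=-5.0000; min R=1−1/(4·1/5)=-0.2500>−1
Confirm numerically:
  x=-4.405: |R|=0.47581 <1
  x=-3.665: |R|=0.02145 <1
  x=-2.289: |R|=0.24110 <1
  x=-5.130: |R|=1.13338 >1
  x=-5.021: |R|=1.02109 >1
Stable set (-5.0000, 0).

(-5.0000, 0).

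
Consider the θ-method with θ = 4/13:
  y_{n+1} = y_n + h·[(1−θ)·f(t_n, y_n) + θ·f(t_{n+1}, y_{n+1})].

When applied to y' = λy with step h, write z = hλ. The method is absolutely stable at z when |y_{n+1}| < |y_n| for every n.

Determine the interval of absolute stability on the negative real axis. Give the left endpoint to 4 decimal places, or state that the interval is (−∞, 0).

On y'=λy, z=hλ:
  y_{n+1} = y_n + z·[9/13·y_n + 4/13·y_{n+1}] ⇒ (1 − 4/13z)y_{n+1} = (1 + 9/13z)y_n
  so R(z) = (1 + 9/13z)/(1 − 4/13z).

Find x<0 with |R(x)|<1.
x=-0.71: |R|=0.4173
R=−1: 1+9/13x = −1+4/13x ⇒ -5/13x=2 ⇒ x=2/(-5/13)=-5.2000
Confirm numerically:
  x=-5.072: |R|=0.98077 <1
  x=-4.085: |R|=0.80999 <1
  x=-3.287: |R|=0.63420 <1
  x=-5.608: |R|=1.05758 >1
  x=-5.371: |R|=1.02479 >1
Interval (-5.2000, 0).

(-5.2000, 0).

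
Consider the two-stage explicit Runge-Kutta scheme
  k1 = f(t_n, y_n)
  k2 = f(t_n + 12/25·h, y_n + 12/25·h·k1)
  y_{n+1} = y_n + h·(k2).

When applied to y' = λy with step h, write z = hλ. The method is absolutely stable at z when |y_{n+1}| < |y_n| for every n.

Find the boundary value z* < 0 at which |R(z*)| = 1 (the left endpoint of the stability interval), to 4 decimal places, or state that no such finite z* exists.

Set f=λy, z=hλ:
  k1=λy_n ⇒ h·k1=z·y_n;  k2=λ(1+12/25z)y_n ⇒ h·k2=z(1+12/25z)y_n
  y_{n+1}/y_n = 1 + z(1+12/25z) = 1 + z + 12/25z²
  so R(z) = 1 + z + 12/25z².

Find x<0 with |R(x)|<1.
x=-0.83: |R|=0.5007
R=1: x+12/25x²=0 ⇒ x=−25/12=-2.0833; min R=1−1/(4·12/25)=0.4792>−1
Confirm numerically:
  x=-2.054: |R|=0.97108 <1
  x=-1.898: |R|=0.83115 <1
  x=-1.009: |R|=0.47968 <1
  x=-2.625: |R|=1.68250 >1
  x=-2.324: |R|=1.26847 >1
  x=-2.270: |R|=1.20339 >1
So |R|<1 on (-2.0833, 0).

z* = -2.0833.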